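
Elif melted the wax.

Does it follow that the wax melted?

yes

'Elif melted the wax' is the causative; it entails the inchoative 'the wax melted'.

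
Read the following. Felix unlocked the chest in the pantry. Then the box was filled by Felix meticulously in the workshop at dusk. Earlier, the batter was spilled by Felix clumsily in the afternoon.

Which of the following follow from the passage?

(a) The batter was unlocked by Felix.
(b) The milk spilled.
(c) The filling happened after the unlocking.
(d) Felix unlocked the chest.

(a) Not entailed — Felix unlocked the chest, not the batter; the batter belongs to the spilling event.
(b) Not entailed — the batter is what spilled, not the milk.
(c) Entailed — the narrative places the unlocking before the filling.
(d) Entailed — dropping 'in the pantry' leaves a sub-description the original still satisfies.

(c), (d)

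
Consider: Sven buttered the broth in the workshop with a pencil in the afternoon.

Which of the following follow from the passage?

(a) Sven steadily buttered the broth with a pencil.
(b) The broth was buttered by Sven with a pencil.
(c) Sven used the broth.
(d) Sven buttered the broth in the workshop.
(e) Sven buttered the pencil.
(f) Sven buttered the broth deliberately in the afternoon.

(b), (d)

(a) Not entailed — 'steadily' adds information not in the original event.
(b) Entailed — every conjunct here is already in the original buttering event.
(c) Not entailed — the broth is the patient, not an instrument — Sven used a pencil.
(d) Entailed — the original entails any weakening of itself; this just drops 'with a pencil', 'in the afternoon'.
(e) Not entailed — the pencil is the instrument, not what was buttered.
(f) Not entailed — 'deliberately' adds information not in the original event.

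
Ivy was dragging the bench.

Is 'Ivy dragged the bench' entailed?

yes

'drag' is atelic; if Ivy was dragging the bench, then Ivy dragged the bench (for some time).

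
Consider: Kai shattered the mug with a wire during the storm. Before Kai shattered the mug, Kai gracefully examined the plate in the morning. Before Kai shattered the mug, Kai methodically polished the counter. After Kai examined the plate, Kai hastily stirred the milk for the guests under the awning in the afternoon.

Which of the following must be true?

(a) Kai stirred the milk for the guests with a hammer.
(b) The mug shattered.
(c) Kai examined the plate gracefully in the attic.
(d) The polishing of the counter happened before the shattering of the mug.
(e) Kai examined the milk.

(b), (d)

(a) Not entailed — 'with a hammer' adds information not in the original event.
(b) Entailed — 'Kai shattered the mug' is causative; it entails the inchoative 'the mug shattered'.
(c) Not entailed — 'in the attic' adds information not in the original event.
(d) Entailed — the narrative places the polishing before the shattering.
(e) Not entailed — Kai examined the plate, not the milk; the milk belongs to the stirring event.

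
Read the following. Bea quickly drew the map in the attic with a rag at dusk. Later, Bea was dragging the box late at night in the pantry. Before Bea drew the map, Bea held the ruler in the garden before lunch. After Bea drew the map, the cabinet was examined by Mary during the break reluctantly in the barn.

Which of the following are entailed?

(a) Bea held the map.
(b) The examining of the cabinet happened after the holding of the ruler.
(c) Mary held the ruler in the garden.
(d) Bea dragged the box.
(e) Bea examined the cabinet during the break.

(b), (d)

(a) Not entailed — Bea held the ruler, not the map; the map belongs to the drawing event.
(b) Entailed — the narrative places the holding before the examining.
(c) Not entailed — the passage has Bea holding the ruler, not Mary.
(d) Entailed — 'drag' is an activity; 'was dragging' entails that some dragging happened, so 'dragged' holds.
(e) Not entailed — the passage has Mary examining the cabinet, not Bea.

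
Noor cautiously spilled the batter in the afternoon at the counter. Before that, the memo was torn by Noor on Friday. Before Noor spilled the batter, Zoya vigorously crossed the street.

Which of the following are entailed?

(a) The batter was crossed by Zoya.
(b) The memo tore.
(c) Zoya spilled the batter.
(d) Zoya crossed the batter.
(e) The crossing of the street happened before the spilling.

(a) Not entailed — Zoya crossed the street, not the batter; the batter belongs to the spilling event.
(b) Entailed — 'Noor tore the memo' is causative; it entails the inchoative 'the memo tore'.
(c) Not entailed — the passage has Noor spilling the batter, not Zoya.
(d) Not entailed — Zoya crossed the street, not the batter; the batter belongs to the spilling event.
(e) Entailed — the narrative places the crossing before the spilling.

(b), (e)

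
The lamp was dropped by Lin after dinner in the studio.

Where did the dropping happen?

'in the studio' marks the location of the dropping event.

in the studio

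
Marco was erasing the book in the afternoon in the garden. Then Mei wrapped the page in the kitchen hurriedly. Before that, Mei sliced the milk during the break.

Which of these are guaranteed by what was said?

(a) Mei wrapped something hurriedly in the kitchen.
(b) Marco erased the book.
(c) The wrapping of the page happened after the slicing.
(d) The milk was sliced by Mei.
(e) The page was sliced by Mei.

(a) Entailed — the original entails any weakening of itself; this just generalizes the patient.
(b) Not entailed — 'was erasing' is progressive on an accomplishment; it does not entail the completed 'erased'.
(c) Entailed — the narrative places the slicing before the wrapping.
(d) Entailed — this follows by dropping conjuncts from the slicing event's description.
(e) Not entailed — Mei sliced the milk, not the page; the page belongs to the wrapping event.

(a), (c), (d)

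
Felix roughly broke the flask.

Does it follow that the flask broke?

yes

'Felix broke the flask' is the causative; it entails the inchoative 'the flask broke'.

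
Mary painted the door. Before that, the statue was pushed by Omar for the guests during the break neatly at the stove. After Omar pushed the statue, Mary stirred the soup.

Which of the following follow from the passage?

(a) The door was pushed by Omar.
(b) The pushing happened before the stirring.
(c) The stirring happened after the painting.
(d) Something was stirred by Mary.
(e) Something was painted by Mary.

(a) Not entailed — Omar pushed the statue, not the door; the door belongs to the painting event.
(b) Entailed — the narrative places the pushing before the stirring.
(c) Not entailed — the narrative doesn't order the painting relative to the stirring.
(d) Entailed — every conjunct here is already in the original stirring event.
(e) Entailed — every conjunct here is already in the original painting event.

(b), (d), (e)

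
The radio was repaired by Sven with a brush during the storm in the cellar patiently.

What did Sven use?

'with a brush' marks the instrument of the repairing event.

a brush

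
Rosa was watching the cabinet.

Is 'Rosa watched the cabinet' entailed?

yes

'watch' is atelic; if Rosa was watching the cabinet, then Rosa watched the cabinet (for some time).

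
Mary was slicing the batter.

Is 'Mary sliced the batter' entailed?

no

'was slicing' is progressive; for an accomplishment like 'slice the batter', it doesn't entail completion.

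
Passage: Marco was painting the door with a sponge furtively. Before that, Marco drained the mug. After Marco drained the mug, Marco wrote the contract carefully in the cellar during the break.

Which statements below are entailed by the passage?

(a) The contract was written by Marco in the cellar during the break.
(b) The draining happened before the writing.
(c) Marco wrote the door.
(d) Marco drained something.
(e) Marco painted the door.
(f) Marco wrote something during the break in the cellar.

(a), (b), (d), (f)

(a) Entailed — the original entails any weakening of itself; this just drops 'carefully'.
(b) Entailed — the narrative places the draining before the writing.
(c) Not entailed — Marco wrote the contract, not the door; the door belongs to the painting event.
(d) Entailed — generalizing the patient leaves a sub-description the original still satisfies.
(e) Not entailed — 'was painting' is progressive on an accomplishment; it does not entail the completed 'painted'.
(f) Entailed — this follows by dropping conjuncts from the writing event's description.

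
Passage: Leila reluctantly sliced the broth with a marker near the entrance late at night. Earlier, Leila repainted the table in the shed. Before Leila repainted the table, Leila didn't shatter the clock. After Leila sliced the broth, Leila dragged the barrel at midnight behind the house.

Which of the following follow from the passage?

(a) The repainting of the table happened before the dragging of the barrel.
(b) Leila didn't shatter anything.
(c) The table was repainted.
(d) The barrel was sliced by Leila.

(a) Entailed — the narrative places the repainting before the dragging.
(b) Not entailed — the original only denies this specific event; Leila may have shattered something else.
(c) Entailed — this follows by dropping conjuncts from the repainting event's description.
(d) Not entailed — Leila sliced the broth, not the barrel; the barrel belongs to the dragging event.

(a), (c)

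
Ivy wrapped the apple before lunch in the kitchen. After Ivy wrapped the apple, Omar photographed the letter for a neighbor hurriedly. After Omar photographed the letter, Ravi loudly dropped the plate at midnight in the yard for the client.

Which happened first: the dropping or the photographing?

the photographing

The connectives place the photographing before the dropping.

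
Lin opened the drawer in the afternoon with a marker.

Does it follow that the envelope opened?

Nothing is said about any envelope; only the drawer is affected.

no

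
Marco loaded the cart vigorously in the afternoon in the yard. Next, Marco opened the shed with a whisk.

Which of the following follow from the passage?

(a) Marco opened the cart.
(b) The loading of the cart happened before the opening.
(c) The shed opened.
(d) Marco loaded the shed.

(b), (c)

(a) Not entailed — Marco opened the shed, not the cart; the cart belongs to the loading event.
(b) Entailed — the narrative places the loading before the opening.
(c) Entailed — 'Marco opened the shed' is causative; it entails the inchoative 'the shed opened'.
(d) Not entailed — Marco loaded the cart, not the shed; the shed belongs to the opening event.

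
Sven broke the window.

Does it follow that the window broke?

yes

'Sven broke the window' is the causative; it entails the inchoative 'the window broke'.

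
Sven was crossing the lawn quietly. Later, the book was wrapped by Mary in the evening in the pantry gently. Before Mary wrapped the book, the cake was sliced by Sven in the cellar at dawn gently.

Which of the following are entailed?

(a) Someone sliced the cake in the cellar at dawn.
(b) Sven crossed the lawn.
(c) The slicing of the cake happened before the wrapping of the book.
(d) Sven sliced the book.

(a) Entailed — dropping 'gently' and generalizing the agent leaves a sub-description the original still satisfies.
(b) Not entailed — 'was crossing' is progressive on an accomplishment; it does not entail the completed 'crossed'.
(c) Entailed — the narrative places the slicing before the wrapping.
(d) Not entailed — Sven sliced the cake, not the book; the book belongs to the wrapping event.

(a), (c)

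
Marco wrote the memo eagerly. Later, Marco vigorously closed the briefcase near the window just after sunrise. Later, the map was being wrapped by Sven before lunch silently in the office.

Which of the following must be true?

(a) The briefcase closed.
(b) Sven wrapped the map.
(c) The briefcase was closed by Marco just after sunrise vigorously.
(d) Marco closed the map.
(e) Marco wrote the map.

(a) Entailed — 'Marco closed the briefcase' is causative; it entails the inchoative 'the briefcase closed'.
(b) Not entailed — 'was wrapping' is progressive on an accomplishment; it does not entail the completed 'wrapped'.
(c) Entailed — this follows by dropping conjuncts from the closing event's description.
(d) Not entailed — Marco closed the briefcase, not the map; the map belongs to the wrapping event.
(e) Not entailed — Marco wrote the memo, not the map; the map belongs to the wrapping event.

(a), (c)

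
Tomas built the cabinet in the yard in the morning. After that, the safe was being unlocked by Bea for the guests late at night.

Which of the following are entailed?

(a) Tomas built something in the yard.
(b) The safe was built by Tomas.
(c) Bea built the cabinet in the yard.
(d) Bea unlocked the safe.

(a) Entailed — this follows by dropping conjuncts from the building event's description.
(b) Not entailed — Tomas built the cabinet, not the safe; the safe belongs to the unlocking event.
(c) Not entailed — the passage has Tomas building the cabinet, not Bea.
(d) Not entailed — 'was unlocking' is progressive on an accomplishment; it does not entail the completed 'unlocked'.

(a)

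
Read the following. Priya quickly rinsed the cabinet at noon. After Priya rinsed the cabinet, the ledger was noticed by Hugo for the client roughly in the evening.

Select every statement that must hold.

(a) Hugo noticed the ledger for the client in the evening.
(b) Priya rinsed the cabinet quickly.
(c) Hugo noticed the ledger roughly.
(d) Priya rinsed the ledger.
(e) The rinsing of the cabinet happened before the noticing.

(a) Entailed — every conjunct here is already in the original noticing event.
(b) Entailed — the original entails any weakening of itself; this just drops 'at noon'.
(c) Entailed — this follows by dropping conjuncts from the noticing event's description.
(d) Not entailed — Priya rinsed the cabinet, not the ledger; the ledger belongs to the noticing event.
(e) Entailed — the narrative places the rinsing before the noticing.

(a), (b), (c), (e)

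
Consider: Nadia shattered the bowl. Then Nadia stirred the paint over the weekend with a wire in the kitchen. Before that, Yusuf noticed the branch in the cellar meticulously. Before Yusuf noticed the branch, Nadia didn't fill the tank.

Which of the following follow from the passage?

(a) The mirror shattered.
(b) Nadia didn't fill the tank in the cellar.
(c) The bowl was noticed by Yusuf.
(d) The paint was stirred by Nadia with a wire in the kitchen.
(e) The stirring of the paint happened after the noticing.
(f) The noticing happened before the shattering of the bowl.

(b), (d), (e)

(a) Not entailed — the bowl is what shattered, not the mirror.
(b) Entailed — under negation, adding a further restriction is entailed: if no such filling event occurred, none occurred in the cellar either.
(c) Not entailed — Yusuf noticed the branch, not the bowl; the bowl belongs to the shattering event.
(d) Entailed — dropping 'over the weekend' leaves a sub-description the original still satisfies.
(e) Entailed — the narrative places the noticing before the stirring.
(f) Not entailed — the narrative doesn't order the noticing relative to the shattering.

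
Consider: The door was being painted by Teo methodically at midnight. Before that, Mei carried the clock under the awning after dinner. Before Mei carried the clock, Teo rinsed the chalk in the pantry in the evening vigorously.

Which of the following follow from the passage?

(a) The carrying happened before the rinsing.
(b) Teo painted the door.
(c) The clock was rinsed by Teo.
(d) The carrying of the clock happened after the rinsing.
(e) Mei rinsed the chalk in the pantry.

(d)

(a) Not entailed — the narrative places the rinsing before the carrying, not after.
(b) Not entailed — 'was painting' is progressive on an accomplishment; it does not entail the completed 'painted'.
(c) Not entailed — Teo rinsed the chalk, not the clock; the clock belongs to the carrying event.
(d) Entailed — the narrative places the rinsing before the carrying.
(e) Not entailed — the passage has Teo rinsing the chalk, not Mei.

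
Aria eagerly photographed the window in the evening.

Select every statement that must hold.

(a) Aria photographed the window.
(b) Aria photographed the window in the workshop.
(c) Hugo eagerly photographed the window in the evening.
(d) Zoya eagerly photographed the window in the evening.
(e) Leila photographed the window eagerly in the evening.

(a)

(a) Entailed — the original entails any weakening of itself; this just drops 'eagerly', 'in the evening'.
(b) Not entailed — 'in the workshop' adds information not in the original event.
(c) Not entailed — the passage has Aria photographing the window, not Hugo.
(d) Not entailed — the passage has Aria photographing the window, not Zoya.
(e) Not entailed — the passage has Aria photographing the window, not Leila.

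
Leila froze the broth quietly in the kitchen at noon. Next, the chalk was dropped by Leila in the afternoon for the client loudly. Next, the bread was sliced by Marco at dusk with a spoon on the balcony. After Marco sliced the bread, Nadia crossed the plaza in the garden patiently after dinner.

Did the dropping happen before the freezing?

no

The narrative orders the freezing before the dropping.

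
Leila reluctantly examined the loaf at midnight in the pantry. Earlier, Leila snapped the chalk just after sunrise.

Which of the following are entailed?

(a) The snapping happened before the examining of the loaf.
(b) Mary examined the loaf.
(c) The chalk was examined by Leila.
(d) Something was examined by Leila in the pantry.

(a), (d)

(a) Entailed — the narrative places the snapping before the examining.
(b) Not entailed — the passage has Leila examining the loaf, not Mary.
(c) Not entailed — Leila examined the loaf, not the chalk; the chalk belongs to the snapping event.
(d) Entailed — dropping 'at midnight', 'reluctantly' and generalizing the patient leaves a sub-description the original still satisfies.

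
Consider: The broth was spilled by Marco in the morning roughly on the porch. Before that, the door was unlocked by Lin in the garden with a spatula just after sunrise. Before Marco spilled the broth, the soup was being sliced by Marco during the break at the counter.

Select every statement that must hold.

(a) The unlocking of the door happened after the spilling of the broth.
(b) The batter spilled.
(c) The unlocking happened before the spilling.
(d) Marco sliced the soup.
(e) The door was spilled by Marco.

(c)

(a) Not entailed — the narrative places the unlocking before the spilling, not after.
(b) Not entailed — the broth is what spilled, not the batter.
(c) Entailed — the narrative places the unlocking before the spilling.
(d) Not entailed — 'was slicing' is progressive on an accomplishment; it does not entail the completed 'sliced'.
(e) Not entailed — Marco spilled the broth, not the door; the door belongs to the unlocking event.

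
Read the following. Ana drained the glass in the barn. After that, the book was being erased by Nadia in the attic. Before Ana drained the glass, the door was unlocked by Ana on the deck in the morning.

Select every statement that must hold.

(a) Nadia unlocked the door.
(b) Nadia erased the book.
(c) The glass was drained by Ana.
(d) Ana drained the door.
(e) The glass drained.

(c), (e)

(a) Not entailed — the passage has Ana unlocking the door, not Nadia.
(b) Not entailed — 'was erasing' is progressive on an accomplishment; it does not entail the completed 'erased'.
(c) Entailed — the original entails any weakening of itself; this just drops 'in the barn'.
(d) Not entailed — Ana drained the glass, not the door; the door belongs to the unlocking event.
(e) Entailed — 'Ana drained the glass' is causative; it entails the inchoative 'the glass drained'.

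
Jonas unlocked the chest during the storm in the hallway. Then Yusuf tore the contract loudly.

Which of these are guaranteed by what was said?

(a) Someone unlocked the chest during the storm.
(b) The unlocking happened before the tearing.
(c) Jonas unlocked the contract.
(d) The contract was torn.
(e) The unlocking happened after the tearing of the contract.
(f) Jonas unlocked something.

(a) Entailed — the original entails any weakening of itself; this just drops 'in the hallway' and generalizes the agent.
(b) Entailed — the narrative places the unlocking before the tearing.
(c) Not entailed — Jonas unlocked the chest, not the contract; the contract belongs to the tearing event.
(d) Entailed — dropping 'loudly' and generalizing the agent leaves a sub-description the original still satisfies.
(e) Not entailed — the narrative places the unlocking before the tearing, not after.
(f) Entailed — every conjunct here is already in the original unlocking event.

(a), (b), (d), (f)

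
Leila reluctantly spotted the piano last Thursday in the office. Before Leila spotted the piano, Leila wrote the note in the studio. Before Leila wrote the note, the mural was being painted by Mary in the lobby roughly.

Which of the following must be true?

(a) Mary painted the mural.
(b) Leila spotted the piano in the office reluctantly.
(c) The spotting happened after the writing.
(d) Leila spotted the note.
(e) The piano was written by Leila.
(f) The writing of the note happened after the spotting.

(b), (c)

(a) Not entailed — 'was painting' is progressive on an accomplishment; it does not entail the completed 'painted'.
(b) Entailed — this follows by dropping conjuncts from the spotting event's description.
(c) Entailed — the narrative places the writing before the spotting.
(d) Not entailed — Leila spotted the piano, not the note; the note belongs to the writing event.
(e) Not entailed — Leila wrote the note, not the piano; the piano belongs to the spotting event.
(f) Not entailed — the narrative places the writing before the spotting, not after.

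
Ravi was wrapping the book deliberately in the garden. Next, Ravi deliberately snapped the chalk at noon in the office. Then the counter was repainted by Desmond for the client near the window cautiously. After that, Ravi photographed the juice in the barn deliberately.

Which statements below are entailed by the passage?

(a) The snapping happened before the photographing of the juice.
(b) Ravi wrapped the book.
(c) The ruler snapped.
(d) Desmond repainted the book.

(a) Entailed — the narrative places the snapping before the photographing.
(b) Not entailed — 'was wrapping' is progressive on an accomplishment; it does not entail the completed 'wrapped'.
(c) Not entailed — the chalk is what snapped, not the ruler.
(d) Not entailed — Desmond repainted the counter, not the book; the book belongs to the wrapping event.

(a)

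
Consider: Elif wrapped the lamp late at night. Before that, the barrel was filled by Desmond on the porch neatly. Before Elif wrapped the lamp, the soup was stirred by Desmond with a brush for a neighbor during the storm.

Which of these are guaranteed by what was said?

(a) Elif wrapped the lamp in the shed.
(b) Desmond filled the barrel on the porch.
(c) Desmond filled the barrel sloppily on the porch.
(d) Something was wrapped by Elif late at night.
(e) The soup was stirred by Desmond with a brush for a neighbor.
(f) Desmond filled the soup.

(b), (d), (e)

(a) Not entailed — 'in the shed' adds information not in the original event.
(b) Entailed — dropping 'neatly' leaves a sub-description the original still satisfies.
(c) Not entailed — 'sloppily' adds a manner not in (and inconsistent with) the original.
(d) Entailed — this follows by dropping conjuncts from the wrapping event's description.
(e) Entailed — dropping 'during the storm' leaves a sub-description the original still satisfies.
(f) Not entailed — Desmond filled the barrel, not the soup; the soup belongs to the stirring event.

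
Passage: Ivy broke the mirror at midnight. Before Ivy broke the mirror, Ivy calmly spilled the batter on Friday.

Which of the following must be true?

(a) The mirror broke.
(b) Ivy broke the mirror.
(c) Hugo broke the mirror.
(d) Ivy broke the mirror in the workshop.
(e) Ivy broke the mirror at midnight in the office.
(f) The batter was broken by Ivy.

(a) Entailed — 'Ivy broke the mirror' is causative; it entails the inchoative 'the mirror broke'.
(b) Entailed — the original entails any weakening of itself; this just drops 'at midnight'.
(c) Not entailed — the passage has Ivy breaking the mirror, not Hugo.
(d) Not entailed — 'in the workshop' adds information not in the original event.
(e) Not entailed — 'in the office' adds information not in the original event.
(f) Not entailed — Ivy broke the mirror, not the batter; the batter belongs to the spilling event.

(a), (b)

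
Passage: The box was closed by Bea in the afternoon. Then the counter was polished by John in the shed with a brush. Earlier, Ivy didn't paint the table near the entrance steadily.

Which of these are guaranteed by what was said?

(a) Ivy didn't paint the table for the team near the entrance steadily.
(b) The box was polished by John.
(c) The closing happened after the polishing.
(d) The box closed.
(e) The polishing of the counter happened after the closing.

(a), (d), (e)

(a) Entailed — under negation, adding a further restriction is entailed: if no such painting event occurred, none occurred for the team either.
(b) Not entailed — John polished the counter, not the box; the box belongs to the closing event.
(c) Not entailed — the narrative places the closing before the polishing, not after.
(d) Entailed — 'Bea closed the box' is causative; it entails the inchoative 'the box closed'.
(e) Entailed — the narrative places the closing before the polishing.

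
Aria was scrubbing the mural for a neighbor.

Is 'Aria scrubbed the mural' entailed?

'scrub' is atelic; if Aria was scrubbing the mural, then Aria scrubbed the mural (for some time).

yes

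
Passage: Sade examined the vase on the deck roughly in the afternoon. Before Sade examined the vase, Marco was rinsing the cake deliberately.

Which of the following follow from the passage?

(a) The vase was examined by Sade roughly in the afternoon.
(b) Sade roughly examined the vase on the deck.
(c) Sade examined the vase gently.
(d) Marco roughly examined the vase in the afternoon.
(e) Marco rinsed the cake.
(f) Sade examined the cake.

(a), (b), (e)

(a) Entailed — this follows by dropping conjuncts from the examining event's description.
(b) Entailed — the original entails any weakening of itself; this just drops 'in the afternoon'.
(c) Not entailed — 'gently' adds a manner not in (and inconsistent with) the original.
(d) Not entailed — the passage has Sade examining the vase, not Marco.
(e) Entailed — 'rinse' is an activity; 'was rinsing' entails that some rinsing happened, so 'rinsed' holds.
(f) Not entailed — Sade examined the vase, not the cake; the cake belongs to the rinsing event.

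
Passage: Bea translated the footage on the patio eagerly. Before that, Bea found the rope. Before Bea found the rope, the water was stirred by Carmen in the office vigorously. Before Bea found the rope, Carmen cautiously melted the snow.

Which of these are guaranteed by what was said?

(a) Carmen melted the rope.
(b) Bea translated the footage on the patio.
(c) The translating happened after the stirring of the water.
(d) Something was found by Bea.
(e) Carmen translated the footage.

(a) Not entailed — Carmen melted the snow, not the rope; the rope belongs to the finding event.
(b) Entailed — the original entails any weakening of itself; this just drops 'eagerly'.
(c) Entailed — the narrative places the stirring before the translating.
(d) Entailed — this follows by dropping conjuncts from the finding event's description.
(e) Not entailed — the passage has Bea translating the footage, not Carmen.

(b), (c), (d)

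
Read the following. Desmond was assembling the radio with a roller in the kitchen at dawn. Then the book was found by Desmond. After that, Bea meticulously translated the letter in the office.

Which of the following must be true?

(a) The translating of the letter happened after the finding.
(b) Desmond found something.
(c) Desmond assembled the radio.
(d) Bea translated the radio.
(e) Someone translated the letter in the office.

(a) Entailed — the narrative places the finding before the translating.
(b) Entailed — generalizing the patient leaves a sub-description the original still satisfies.
(c) Not entailed — 'was assembling' is progressive on an accomplishment; it does not entail the completed 'assembled'.
(d) Not entailed — Bea translated the letter, not the radio; the radio belongs to the assembling event.
(e) Entailed — dropping 'meticulously' and generalizing the agent leaves a sub-description the original still satisfies.

(a), (b), (e)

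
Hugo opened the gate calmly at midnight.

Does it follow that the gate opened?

yes

'Hugo opened the gate' is the causative; it entails the inchoative 'the gate opened'.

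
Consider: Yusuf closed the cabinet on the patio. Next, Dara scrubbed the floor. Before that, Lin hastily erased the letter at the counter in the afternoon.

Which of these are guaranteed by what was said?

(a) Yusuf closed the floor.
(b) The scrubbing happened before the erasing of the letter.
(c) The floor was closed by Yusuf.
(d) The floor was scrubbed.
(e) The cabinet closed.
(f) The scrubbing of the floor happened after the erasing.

(d), (e), (f)

(a) Not entailed — Yusuf closed the cabinet, not the floor; the floor belongs to the scrubbing event.
(b) Not entailed — the narrative places the erasing before the scrubbing, not after.
(c) Not entailed — Yusuf closed the cabinet, not the floor; the floor belongs to the scrubbing event.
(d) Entailed — this follows by dropping conjuncts from the scrubbing event's description.
(e) Entailed — 'Yusuf closed the cabinet' is causative; it entails the inchoative 'the cabinet closed'.
(f) Entailed — the narrative places the erasing before the scrubbing.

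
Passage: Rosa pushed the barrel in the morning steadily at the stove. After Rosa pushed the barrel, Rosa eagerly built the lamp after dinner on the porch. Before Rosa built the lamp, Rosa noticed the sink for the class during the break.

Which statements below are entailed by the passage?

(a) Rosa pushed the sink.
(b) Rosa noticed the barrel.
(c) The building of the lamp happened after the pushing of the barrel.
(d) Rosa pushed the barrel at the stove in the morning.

(a) Not entailed — Rosa pushed the barrel, not the sink; the sink belongs to the noticing event.
(b) Not entailed — Rosa noticed the sink, not the barrel; the barrel belongs to the pushing event.
(c) Entailed — the narrative places the pushing before the building.
(d) Entailed — the original entails any weakening of itself; this just drops 'steadily'.

(c), (d)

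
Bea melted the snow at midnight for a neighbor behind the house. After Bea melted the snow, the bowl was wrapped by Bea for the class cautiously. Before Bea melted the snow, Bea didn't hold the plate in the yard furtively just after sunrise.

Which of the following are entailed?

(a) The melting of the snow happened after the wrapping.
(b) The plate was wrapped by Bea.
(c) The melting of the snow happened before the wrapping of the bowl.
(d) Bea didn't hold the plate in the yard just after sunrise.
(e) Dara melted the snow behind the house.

(a) Not entailed — the narrative places the melting before the wrapping, not after.
(b) Not entailed — Bea wrapped the bowl, not the plate; the plate belongs to the holding event.
(c) Entailed — the narrative places the melting before the wrapping.
(d) Not entailed — dropping 'furtively' under negation is not valid — the original leaves open that Bea held the plate some other way.
(e) Not entailed — the passage has Bea melting the snow, not Dara.

(c)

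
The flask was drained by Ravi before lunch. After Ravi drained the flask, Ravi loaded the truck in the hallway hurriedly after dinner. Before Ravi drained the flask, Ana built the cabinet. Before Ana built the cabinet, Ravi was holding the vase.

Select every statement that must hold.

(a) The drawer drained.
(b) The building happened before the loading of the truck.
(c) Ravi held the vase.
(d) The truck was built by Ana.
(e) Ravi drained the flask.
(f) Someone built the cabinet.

(b), (c), (e), (f)

(a) Not entailed — the flask is what drained, not the drawer.
(b) Entailed — the narrative places the building before the loading.
(c) Entailed — 'hold' is an activity; 'was holding' entails that some holding happened, so 'held' holds.
(d) Not entailed — Ana built the cabinet, not the truck; the truck belongs to the loading event.
(e) Entailed — this follows by dropping conjuncts from the draining event's description.
(f) Entailed — this follows by dropping conjuncts from the building event's description.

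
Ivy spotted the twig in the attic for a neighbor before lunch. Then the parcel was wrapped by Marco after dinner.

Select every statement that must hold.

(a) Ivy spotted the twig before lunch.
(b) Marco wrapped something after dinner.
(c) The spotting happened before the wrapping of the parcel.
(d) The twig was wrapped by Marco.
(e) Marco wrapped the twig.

(a), (b), (c)

(a) Entailed — every conjunct here is already in the original spotting event.
(b) Entailed — this follows by dropping conjuncts from the wrapping event's description.
(c) Entailed — the narrative places the spotting before the wrapping.
(d) Not entailed — Marco wrapped the parcel, not the twig; the twig belongs to the spotting event.
(e) Not entailed — Marco wrapped the parcel, not the twig; the twig belongs to the spotting event.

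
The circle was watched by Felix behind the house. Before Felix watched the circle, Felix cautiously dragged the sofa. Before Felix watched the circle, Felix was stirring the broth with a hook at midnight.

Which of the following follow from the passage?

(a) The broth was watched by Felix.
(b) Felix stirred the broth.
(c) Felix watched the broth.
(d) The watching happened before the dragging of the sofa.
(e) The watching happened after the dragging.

(a) Not entailed — Felix watched the circle, not the broth; the broth belongs to the stirring event.
(b) Entailed — 'stir' is an activity; 'was stirring' entails that some stirring happened, so 'stirred' holds.
(c) Not entailed — Felix watched the circle, not the broth; the broth belongs to the stirring event.
(d) Not entailed — the narrative places the dragging before the watching, not after.
(e) Entailed — the narrative places the dragging before the watching.

(b), (e)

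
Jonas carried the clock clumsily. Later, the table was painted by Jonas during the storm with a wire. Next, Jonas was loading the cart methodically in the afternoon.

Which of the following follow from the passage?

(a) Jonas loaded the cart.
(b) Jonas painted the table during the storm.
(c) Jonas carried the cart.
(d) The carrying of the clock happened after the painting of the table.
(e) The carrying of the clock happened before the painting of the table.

(a) Not entailed — 'was loading' is progressive on an accomplishment; it does not entail the completed 'loaded'.
(b) Entailed — dropping 'with a wire' leaves a sub-description the original still satisfies.
(c) Not entailed — Jonas carried the clock, not the cart; the cart belongs to the loading event.
(d) Not entailed — the narrative places the carrying before the painting, not after.
(e) Entailed — the narrative places the carrying before the painting.

(b), (e)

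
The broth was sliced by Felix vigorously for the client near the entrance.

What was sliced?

the broth

'the broth' marks the patient of the slicing event.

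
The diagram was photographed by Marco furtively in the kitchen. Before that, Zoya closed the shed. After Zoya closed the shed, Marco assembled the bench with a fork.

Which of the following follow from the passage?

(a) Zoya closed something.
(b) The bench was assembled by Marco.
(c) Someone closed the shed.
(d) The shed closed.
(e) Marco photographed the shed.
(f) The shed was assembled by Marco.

(a) Entailed — this follows by dropping conjuncts from the closing event's description.
(b) Entailed — this follows by dropping conjuncts from the assembling event's description.
(c) Entailed — generalizing the agent leaves a sub-description the original still satisfies.
(d) Entailed — 'Zoya closed the shed' is causative; it entails the inchoative 'the shed closed'.
(e) Not entailed — Marco photographed the diagram, not the shed; the shed belongs to the closing event.
(f) Not entailed — Marco assembled the bench, not the shed; the shed belongs to the closing event.

(a), (b), (c), (d)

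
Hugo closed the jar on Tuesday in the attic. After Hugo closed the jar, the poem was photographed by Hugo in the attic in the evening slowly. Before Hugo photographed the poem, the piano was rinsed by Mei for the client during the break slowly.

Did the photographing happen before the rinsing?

no

The narrative orders the rinsing before the photographing.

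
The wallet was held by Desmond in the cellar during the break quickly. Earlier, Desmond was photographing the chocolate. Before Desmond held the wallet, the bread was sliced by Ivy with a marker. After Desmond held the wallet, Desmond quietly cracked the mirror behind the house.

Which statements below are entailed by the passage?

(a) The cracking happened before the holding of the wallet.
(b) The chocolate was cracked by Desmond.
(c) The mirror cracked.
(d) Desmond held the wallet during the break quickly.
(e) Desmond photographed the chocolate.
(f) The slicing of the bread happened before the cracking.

(a) Not entailed — the narrative places the holding before the cracking, not after.
(b) Not entailed — Desmond cracked the mirror, not the chocolate; the chocolate belongs to the photographing event.
(c) Entailed — 'Desmond cracked the mirror' is causative; it entails the inchoative 'the mirror cracked'.
(d) Entailed — the original entails any weakening of itself; this just drops 'in the cellar'.
(e) Not entailed — 'was photographing' is progressive on an accomplishment; it does not entail the completed 'photographed'.
(f) Entailed — the narrative places the slicing before the cracking.

(c), (d), (f)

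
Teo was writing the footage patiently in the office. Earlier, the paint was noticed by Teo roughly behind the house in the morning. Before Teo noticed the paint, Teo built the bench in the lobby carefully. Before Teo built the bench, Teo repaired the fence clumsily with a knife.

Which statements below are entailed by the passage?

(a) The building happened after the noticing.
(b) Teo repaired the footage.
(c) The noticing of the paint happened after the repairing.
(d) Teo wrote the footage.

(a) Not entailed — the narrative places the building before the noticing, not after.
(b) Not entailed — Teo repaired the fence, not the footage; the footage belongs to the writing event.
(c) Entailed — the narrative places the repairing before the noticing.
(d) Not entailed — 'was writing' is progressive on an accomplishment; it does not entail the completed 'wrote'.

(c)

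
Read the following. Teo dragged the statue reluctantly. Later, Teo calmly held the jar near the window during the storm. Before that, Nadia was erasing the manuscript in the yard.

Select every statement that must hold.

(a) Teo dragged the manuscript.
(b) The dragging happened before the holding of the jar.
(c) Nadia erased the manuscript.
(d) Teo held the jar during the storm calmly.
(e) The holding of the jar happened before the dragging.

(b), (d)

(a) Not entailed — Teo dragged the statue, not the manuscript; the manuscript belongs to the erasing event.
(b) Entailed — the narrative places the dragging before the holding.
(c) Not entailed — 'was erasing' is progressive on an accomplishment; it does not entail the completed 'erased'.
(d) Entailed — the original entails any weakening of itself; this just drops 'near the window'.
(e) Not entailed — the narrative places the dragging before the holding, not after.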